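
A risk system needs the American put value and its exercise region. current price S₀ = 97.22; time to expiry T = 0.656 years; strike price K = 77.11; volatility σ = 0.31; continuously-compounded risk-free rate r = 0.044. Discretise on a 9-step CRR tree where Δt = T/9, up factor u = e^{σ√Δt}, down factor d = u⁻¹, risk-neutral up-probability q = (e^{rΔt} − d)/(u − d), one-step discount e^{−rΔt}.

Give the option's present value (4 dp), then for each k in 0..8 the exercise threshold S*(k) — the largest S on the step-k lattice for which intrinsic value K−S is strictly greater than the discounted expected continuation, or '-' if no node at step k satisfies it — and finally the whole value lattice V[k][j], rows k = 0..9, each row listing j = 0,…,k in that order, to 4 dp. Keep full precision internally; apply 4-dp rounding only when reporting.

price = 1.6691
boundary = - - - - - - 58.8396 63.9760 69.5609
tree:
1.6691
2.6646 0.6774
4.1672 1.1686 0.1870
6.3580 1.9881 0.3510 0.0231
9.4119 3.3237 0.6559 0.0462 0.0000
13.4220 5.4344 1.2197 0.0924 0.0000 0.0000
18.2704 8.6262 2.2552 0.1847 0.0000 0.0000 0.0000
22.9945 13.1340 4.1424 0.3694 0.0000 0.0000 0.0000 0.0000
27.3392 18.2704 7.5491 0.7386 0.0000 0.0000 0.0000 0.0000 0.0000
31.3352 22.9945 13.1340 1.4768 0.0000 0.0000 0.0000 0.0000 0.0000 0.0000

params: Δt=0.07289 u=1.08730 d=0.91971 q=0.49826 e^(-rΔt)=0.99680
t_9 payoffs: 31.3352 22.9945 13.1340 1.4768 0.0000 0.0000 0.0000 0.0000 0.0000 0.0000
t_8: node(8,0) S=49.7708 payoff=27.3392 vs cont=27.0923 → 27.3392 [stop]  node(8,1) S=58.8396 payoff=18.2704 vs cont=18.0235 → 18.2704 [stop]  node(8,2) S=69.5609 payoff=7.5491 vs cont=7.3022 → 7.5491 [stop]  node(8,3) S=82.2357 payoff=0.0000 vs cont=0.7386 → 0.7386 [wait]  node(8,4) S=97.2200 payoff=0.0000 vs cont=0.0000 → 0.0000 [wait]  node(8,5) S=114.9346 payoff=0.0000 vs cont=0.0000 → 0.0000 [wait]  node(8,6) S=135.8771 payoff=0.0000 vs cont=0.0000 → 0.0000 [wait]  node(8,7) S=160.6356 payoff=0.0000 vs cont=0.0000 → 0.0000 [wait]  node(8,8) S=189.9053 payoff=0.0000 vs cont=0.0000 → 0.0000 [wait]  ⇒ S*(8)=69.5609
t_7: node(7,0) S=54.1155 payoff=22.9945 vs cont=22.7476 → 22.9945 [stop]  node(7,1) S=63.9760 payoff=13.1340 vs cont=12.8871 → 13.1340 [stop]  node(7,2) S=75.6332 payoff=1.4768 vs cont=4.1424 → 4.1424 [wait]  node(7,3) S=89.4145 payoff=0.0000 vs cont=0.3694 → 0.3694 [wait]  node(7,4) S=105.7069 payoff=0.0000 vs cont=0.0000 → 0.0000 [wait]  node(7,5) S=124.9680 payoff=0.0000 vs cont=0.0000 → 0.0000 [wait]  node(7,6) S=147.7386 payoff=0.0000 vs cont=0.0000 → 0.0000 [wait]  node(7,7) S=174.6584 payoff=0.0000 vs cont=0.0000 → 0.0000 [wait]  ⇒ S*(7)=63.9760
t_6: node(6,0) S=58.8396 payoff=18.2704 vs cont=18.0235 → 18.2704 [stop]  node(6,1) S=69.5609 payoff=7.5491 vs cont=8.6262 → 8.6262 [wait]  node(6,2) S=82.2357 payoff=0.0000 vs cont=2.2552 → 2.2552 [wait]  node(6,3) S=97.2200 payoff=0.0000 vs cont=0.1847 → 0.1847 [wait]  node(6,4) S=114.9346 payoff=0.0000 vs cont=0.0000 → 0.0000 [wait]  node(6,5) S=135.8771 payoff=0.0000 vs cont=0.0000 → 0.0000 [wait]  node(6,6) S=160.6356 payoff=0.0000 vs cont=0.0000 → 0.0000 [wait]  ⇒ S*(6)=58.8396
t_5: node(5,0) S=63.9760 payoff=13.1340 vs cont=13.4220 → 13.4220 [wait]  node(5,1) S=75.6332 payoff=1.4768 vs cont=5.4344 → 5.4344 [wait]  node(5,2) S=89.4145 payoff=0.0000 vs cont=1.2197 → 1.2197 [wait]  node(5,3) S=105.7069 payoff=0.0000 vs cont=0.0924 → 0.0924 [wait]  node(5,4) S=124.9680 payoff=0.0000 vs cont=0.0000 → 0.0000 [wait]  node(5,5) S=147.7386 payoff=0.0000 vs cont=0.0000 → 0.0000 [wait]  ⇒ S*(5)=-
t_4: node(4,0) S=69.5609 payoff=7.5491 vs cont=9.4119 → 9.4119 [wait]  node(4,1) S=82.2357 payoff=0.0000 vs cont=3.3237 → 3.3237 [wait]  node(4,2) S=97.2200 payoff=0.0000 vs cont=0.6559 → 0.6559 [wait]  node(4,3) S=114.9346 payoff=0.0000 vs cont=0.0462 → 0.0462 [wait]  node(4,4) S=135.8771 payoff=0.0000 vs cont=0.0000 → 0.0000 [wait]  ⇒ S*(4)=-
t_3: node(3,0) S=75.6332 payoff=1.4768 vs cont=6.3580 → 6.3580 [wait]  node(3,1) S=89.4145 payoff=0.0000 vs cont=1.9881 → 1.9881 [wait]  node(3,2) S=105.7069 payoff=0.0000 vs cont=0.3510 → 0.3510 [wait]  node(3,3) S=124.9680 payoff=0.0000 vs cont=0.0231 → 0.0231 [wait]  ⇒ S*(3)=-
t_2: node(2,0) S=82.2357 payoff=0.0000 vs cont=4.1672 → 4.1672 [wait]  node(2,1) S=97.2200 payoff=0.0000 vs cont=1.1686 → 1.1686 [wait]  node(2,2) S=114.9346 payoff=0.0000 vs cont=0.1870 → 0.1870 [wait]  ⇒ S*(2)=-
t_1: node(1,0) S=89.4145 payoff=0.0000 vs cont=2.6646 → 2.6646 [wait]  node(1,1) S=105.7069 payoff=0.0000 vs cont=0.6774 → 0.6774 [wait]  ⇒ S*(1)=-
t_0: node(0,0) S=97.2200 payoff=0.0000 vs cont=1.6691 → 1.6691 [wait]  ⇒ S*(0)=-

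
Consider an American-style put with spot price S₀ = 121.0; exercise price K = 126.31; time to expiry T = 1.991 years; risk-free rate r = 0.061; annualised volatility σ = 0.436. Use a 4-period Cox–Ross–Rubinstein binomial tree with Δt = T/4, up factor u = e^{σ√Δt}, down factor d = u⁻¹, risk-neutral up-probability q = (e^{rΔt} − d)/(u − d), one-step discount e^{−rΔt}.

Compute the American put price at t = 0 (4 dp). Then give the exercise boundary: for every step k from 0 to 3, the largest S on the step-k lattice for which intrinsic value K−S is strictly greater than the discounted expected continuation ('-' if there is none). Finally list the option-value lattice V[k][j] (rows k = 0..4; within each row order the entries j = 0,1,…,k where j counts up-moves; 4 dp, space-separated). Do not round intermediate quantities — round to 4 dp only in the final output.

Δt=0.49775, u=1.36016, d=0.73521, q=0.47303, disc=e^(-rΔt)=0.97009
k=4 terminal: V=max(K-S,0) → 90.9573 60.9061 5.3100 0.0000 0.0000
k=3: j=0 S=48.0854 intr=78.2246 cont=74.4471 V=78.2246[EX]; j=1 S=88.9600 intr=37.3500 cont=33.5726 V=37.3500[EX]; j=2 S=164.5797 intr=0.0000 cont=2.7145 V=2.7145[hold]; j=3 S=304.4792 intr=0.0000 cont=0.0000 V=0.0000[hold]  S*(3)=88.9600
k=2: j=0 S=65.4039 intr=60.9061 cont=57.1286 V=60.9061[EX]; j=1 S=121.0000 intr=5.3100 cont=20.3394 V=20.3394[hold]; j=2 S=223.8551 intr=0.0000 cont=1.3877 V=1.3877[hold]  S*(2)=65.4039
k=1: j=0 S=88.9600 intr=37.3500 cont=40.4693 V=40.4693[hold]; j=1 S=164.5797 intr=0.0000 cont=11.0345 V=11.0345[hold]  S*(1)=-
k=0: j=0 S=121.0000 intr=5.3100 cont=25.7519 V=25.7519[hold]  S*(0)=-

price = 25.7519
boundary = - - 65.4039 88.9600
tree:
25.7519
40.4693 11.0345
60.9061 20.3394 1.3877
78.2246 37.3500 2.7145 0.0000
90.9573 60.9061 5.3100 0.0000 0.0000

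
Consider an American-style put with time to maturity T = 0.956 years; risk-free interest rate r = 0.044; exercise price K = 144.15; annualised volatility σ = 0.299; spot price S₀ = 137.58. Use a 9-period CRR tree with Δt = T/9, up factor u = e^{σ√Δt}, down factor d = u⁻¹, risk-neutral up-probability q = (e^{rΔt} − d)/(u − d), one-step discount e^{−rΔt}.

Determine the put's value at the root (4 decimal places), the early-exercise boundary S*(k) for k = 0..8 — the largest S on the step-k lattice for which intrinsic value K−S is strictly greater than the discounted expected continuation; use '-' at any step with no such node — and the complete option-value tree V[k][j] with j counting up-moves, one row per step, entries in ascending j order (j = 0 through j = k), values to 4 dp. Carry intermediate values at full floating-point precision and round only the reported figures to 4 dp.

params: Δt=0.10622 u=1.10236 d=0.90715 q=0.49966 e^(-rΔt)=0.99534
t_9 payoffs: 86.9152 74.5990 59.6325 41.4453 19.3445 0.0000 0.0000 0.0000 0.0000 0.0000
t_8: node(8,0) S=63.0931 payoff=81.0569 vs cont=80.3848 → 81.0569 [stop]  node(8,1) S=76.6699 payoff=67.4801 vs cont=66.8079 → 67.4801 [stop]  node(8,2) S=93.1684 payoff=50.9816 vs cont=50.3095 → 50.9816 [stop]  node(8,3) S=113.2171 payoff=30.9329 vs cont=30.2608 → 30.9329 [stop]  node(8,4) S=137.5800 payoff=6.5700 vs cont=9.6338 → 9.6338 [wait]  node(8,5) S=167.1855 payoff=0.0000 vs cont=0.0000 → 0.0000 [wait]  node(8,6) S=203.1618 payoff=0.0000 vs cont=0.0000 → 0.0000 [wait]  node(8,7) S=246.8798 payoff=0.0000 vs cont=0.0000 → 0.0000 [wait]  node(8,8) S=300.0053 payoff=0.0000 vs cont=0.0000 → 0.0000 [wait]  ⇒ S*(8)=113.2171
t_7: node(7,0) S=69.5510 payoff=74.5990 vs cont=73.9269 → 74.5990 [stop]  node(7,1) S=84.5175 payoff=59.6325 vs cont=58.9603 → 59.6325 [stop]  node(7,2) S=102.7047 payoff=41.4453 vs cont=40.7732 → 41.4453 [stop]  node(7,3) S=124.8055 payoff=19.3445 vs cont=20.1961 → 20.1961 [wait]  node(7,4) S=151.6621 payoff=0.0000 vs cont=4.7977 → 4.7977 [wait]  node(7,5) S=184.2979 payoff=0.0000 vs cont=0.0000 → 0.0000 [wait]  node(7,6) S=223.9566 payoff=0.0000 vs cont=0.0000 → 0.0000 [wait]  node(7,7) S=272.1493 payoff=0.0000 vs cont=0.0000 → 0.0000 [wait]  ⇒ S*(7)=102.7047
t_6: node(6,0) S=76.6699 payoff=67.4801 vs cont=66.8079 → 67.4801 [stop]  node(6,1) S=93.1684 payoff=50.9816 vs cont=50.3095 → 50.9816 [stop]  node(6,2) S=113.2171 payoff=30.9329 vs cont=30.6843 → 30.9329 [stop]  node(6,3) S=137.5800 payoff=6.5700 vs cont=12.4439 → 12.4439 [wait]  node(6,4) S=167.1855 payoff=0.0000 vs cont=2.3893 → 2.3893 [wait]  node(6,5) S=203.1618 payoff=0.0000 vs cont=0.0000 → 0.0000 [wait]  node(6,6) S=246.8798 payoff=0.0000 vs cont=0.0000 → 0.0000 [wait]  ⇒ S*(6)=113.2171
t_5: node(5,0) S=84.5175 payoff=59.6325 vs cont=58.9603 → 59.6325 [stop]  node(5,1) S=102.7047 payoff=41.4453 vs cont=40.7732 → 41.4453 [stop]  node(5,2) S=124.8055 payoff=19.3445 vs cont=21.5936 → 21.5936 [wait]  node(5,3) S=151.6621 payoff=0.0000 vs cont=7.3855 → 7.3855 [wait]  node(5,4) S=184.2979 payoff=0.0000 vs cont=1.1899 → 1.1899 [wait]  node(5,5) S=223.9566 payoff=0.0000 vs cont=0.0000 → 0.0000 [wait]  ⇒ S*(5)=102.7047
t_4: node(4,0) S=93.1684 payoff=50.9816 vs cont=50.3095 → 50.9816 [stop]  node(4,1) S=113.2171 payoff=30.9329 vs cont=31.3793 → 31.3793 [wait]  node(4,2) S=137.5800 payoff=6.5700 vs cont=14.4269 → 14.4269 [wait]  node(4,3) S=167.1855 payoff=0.0000 vs cont=4.2698 → 4.2698 [wait]  node(4,4) S=203.1618 payoff=0.0000 vs cont=0.5926 → 0.5926 [wait]  ⇒ S*(4)=93.1684
t_3: node(3,0) S=102.7047 payoff=41.4453 vs cont=40.9952 → 41.4453 [stop]  node(3,1) S=124.8055 payoff=19.3445 vs cont=22.8021 → 22.8021 [wait]  node(3,2) S=151.6621 payoff=0.0000 vs cont=9.3082 → 9.3082 [wait]  node(3,3) S=184.2979 payoff=0.0000 vs cont=2.4211 → 2.4211 [wait]  ⇒ S*(3)=102.7047
t_2: node(2,0) S=113.2171 payoff=30.9329 vs cont=31.9803 → 31.9803 [wait]  node(2,1) S=137.5800 payoff=6.5700 vs cont=15.9849 → 15.9849 [wait]  node(2,2) S=167.1855 payoff=0.0000 vs cont=5.8397 → 5.8397 [wait]  ⇒ S*(2)=-
t_1: node(1,0) S=124.8055 payoff=19.3445 vs cont=23.8763 → 23.8763 [wait]  node(1,1) S=151.6621 payoff=0.0000 vs cont=10.8649 → 10.8649 [wait]  ⇒ S*(1)=-
t_0: node(0,0) S=137.5800 payoff=6.5700 vs cont=17.2941 → 17.2941 [wait]  ⇒ S*(0)=-

price = 17.2941
boundary = - - - 102.7047 93.1684 102.7047 113.2171 102.7047 113.2171
tree:
17.2941
23.8763 10.8649
31.9803 15.9849 5.8397
41.4453 22.8021 9.3082 2.4211
50.9816 31.3793 14.4269 4.2698 0.5926
59.6325 41.4453 21.5936 7.3855 1.1899 0.0000
67.4801 50.9816 30.9329 12.4439 2.3893 0.0000 0.0000
74.5990 59.6325 41.4453 20.1961 4.7977 0.0000 0.0000 0.0000
81.0569 67.4801 50.9816 30.9329 9.6338 0.0000 0.0000 0.0000 0.0000
86.9152 74.5990 59.6325 41.4453 19.3445 0.0000 0.0000 0.0000 0.0000 0.0000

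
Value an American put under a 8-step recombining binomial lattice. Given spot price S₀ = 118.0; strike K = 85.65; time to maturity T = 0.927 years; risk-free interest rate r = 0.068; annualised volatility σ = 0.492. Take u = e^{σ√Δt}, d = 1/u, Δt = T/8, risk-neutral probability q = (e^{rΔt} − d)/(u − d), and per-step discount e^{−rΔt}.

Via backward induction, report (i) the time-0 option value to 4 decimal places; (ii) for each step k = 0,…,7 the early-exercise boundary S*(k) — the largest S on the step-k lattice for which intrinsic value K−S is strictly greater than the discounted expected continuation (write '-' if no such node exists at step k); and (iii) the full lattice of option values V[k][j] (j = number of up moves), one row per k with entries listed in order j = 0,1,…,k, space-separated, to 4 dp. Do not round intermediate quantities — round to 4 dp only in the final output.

params: Δt=0.11588 u=1.18232 d=0.84579 q=0.48173 e^(-rΔt)=0.99215
t_8 payoffs: 54.7470 42.4513 25.2633 1.2365 0.0000 0.0000 0.0000 0.0000 0.0000
t_7: node(7,0) S=36.5373 payoff=49.1127 vs cont=48.4405 → 49.1127 [stop]  node(7,1) S=51.0748 payoff=34.5752 vs cont=33.9030 → 34.5752 [stop]  node(7,2) S=71.3964 payoff=14.2536 vs cont=13.5813 → 14.2536 [stop]  node(7,3) S=99.8038 payoff=0.0000 vs cont=0.6358 → 0.6358 [wait]  node(7,4) S=139.5138 payoff=0.0000 vs cont=0.0000 → 0.0000 [wait]  node(7,5) S=195.0237 payoff=0.0000 vs cont=0.0000 → 0.0000 [wait]  node(7,6) S=272.6200 payoff=0.0000 vs cont=0.0000 → 0.0000 [wait]  node(7,7) S=381.0904 payoff=0.0000 vs cont=0.0000 → 0.0000 [wait]  ⇒ S*(7)=71.3964
t_6: node(6,0) S=43.1987 payoff=42.4513 vs cont=41.7790 → 42.4513 [stop]  node(6,1) S=60.3867 payoff=25.2633 vs cont=24.5911 → 25.2633 [stop]  node(6,2) S=84.4135 payoff=1.2365 vs cont=7.6330 → 7.6330 [wait]  node(6,3) S=118.0000 payoff=0.0000 vs cont=0.3269 → 0.3269 [wait]  node(6,4) S=164.9500 payoff=0.0000 vs cont=0.0000 → 0.0000 [wait]  node(6,5) S=230.5805 payoff=0.0000 vs cont=0.0000 → 0.0000 [wait]  node(6,6) S=322.3242 payoff=0.0000 vs cont=0.0000 → 0.0000 [wait]  ⇒ S*(6)=60.3867
t_5: node(5,0) S=51.0748 payoff=34.5752 vs cont=33.9030 → 34.5752 [stop]  node(5,1) S=71.3964 payoff=14.2536 vs cont=16.6386 → 16.6386 [wait]  node(5,2) S=99.8038 payoff=0.0000 vs cont=4.0812 → 4.0812 [wait]  node(5,3) S=139.5138 payoff=0.0000 vs cont=0.1681 → 0.1681 [wait]  node(5,4) S=195.0237 payoff=0.0000 vs cont=0.0000 → 0.0000 [wait]  node(5,5) S=272.6200 payoff=0.0000 vs cont=0.0000 → 0.0000 [wait]  ⇒ S*(5)=51.0748
t_4: node(4,0) S=60.3867 payoff=25.2633 vs cont=25.7310 → 25.7310 [wait]  node(4,1) S=84.4135 payoff=1.2365 vs cont=10.5061 → 10.5061 [wait]  node(4,2) S=118.0000 payoff=0.0000 vs cont=2.1789 → 2.1789 [wait]  node(4,3) S=164.9500 payoff=0.0000 vs cont=0.0864 → 0.0864 [wait]  node(4,4) S=230.5805 payoff=0.0000 vs cont=0.0000 → 0.0000 [wait]  ⇒ S*(4)=-
t_3: node(3,0) S=71.3964 payoff=14.2536 vs cont=18.2522 → 18.2522 [wait]  node(3,1) S=99.8038 payoff=0.0000 vs cont=6.4436 → 6.4436 [wait]  node(3,2) S=139.5138 payoff=0.0000 vs cont=1.1617 → 1.1617 [wait]  node(3,3) S=195.0237 payoff=0.0000 vs cont=0.0444 → 0.0444 [wait]  ⇒ S*(3)=-
t_2: node(2,0) S=84.4135 payoff=1.2365 vs cont=12.4650 → 12.4650 [wait]  node(2,1) S=118.0000 payoff=0.0000 vs cont=3.8685 → 3.8685 [wait]  node(2,2) S=164.9500 payoff=0.0000 vs cont=0.6186 → 0.6186 [wait]  ⇒ S*(2)=-
t_1: node(1,0) S=99.8038 payoff=0.0000 vs cont=8.2585 → 8.2585 [wait]  node(1,1) S=139.5138 payoff=0.0000 vs cont=2.2848 → 2.2848 [wait]  ⇒ S*(1)=-
t_0: node(0,0) S=118.0000 payoff=0.0000 vs cont=5.3385 → 5.3385 [wait]  ⇒ S*(0)=-

price = 5.3385
boundary = - - - - - 51.0748 60.3867 71.3964
tree:
5.3385
8.2585 2.2848
12.4650 3.8685 0.6186
18.2522 6.4436 1.1617 0.0444
25.7310 10.5061 2.1789 0.0864 0.0000
34.5752 16.6386 4.0812 0.1681 0.0000 0.0000
42.4513 25.2633 7.6330 0.3269 0.0000 0.0000 0.0000
49.1127 34.5752 14.2536 0.6358 0.0000 0.0000 0.0000 0.0000
54.7470 42.4513 25.2633 1.2365 0.0000 0.0000 0.0000 0.0000 0.0000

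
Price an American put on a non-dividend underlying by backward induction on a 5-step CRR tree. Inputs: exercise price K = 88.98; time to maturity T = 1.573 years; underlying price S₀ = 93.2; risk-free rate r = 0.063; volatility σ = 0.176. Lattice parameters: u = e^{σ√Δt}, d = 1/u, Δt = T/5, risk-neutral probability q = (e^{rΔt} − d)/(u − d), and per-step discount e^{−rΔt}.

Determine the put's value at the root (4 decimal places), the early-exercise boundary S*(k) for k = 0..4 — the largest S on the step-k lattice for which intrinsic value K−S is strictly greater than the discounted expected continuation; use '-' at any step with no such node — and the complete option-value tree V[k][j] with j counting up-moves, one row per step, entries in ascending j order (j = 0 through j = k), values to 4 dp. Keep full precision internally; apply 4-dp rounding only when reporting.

price = 3.6785
boundary = - - 76.5018 69.3105 76.5018
tree:
3.6785
6.8956 1.4435
12.4782 3.0350 0.3248
19.6695 6.2456 0.7825 0.0000
26.1847 12.4782 1.8850 0.0000 0.0000
32.0876 19.6695 4.5409 0.0000 0.0000 0.0000

Δt=0.31460  u=1.10375  d=0.90600  q=0.57656  discount=0.98038
step 5 (expiry): payoffs max(K−S,0) = 32.0876 19.6695 4.5409 0.0000 0.0000 0.0000
step 4: (k=4,j=0): S=62.7953, (K−S)⁺=26.1847, hold=24.4385 ⇒ V=26.1847 exercise | (k=4,j=1): S=76.5018, (K−S)⁺=12.4782, hold=10.7320 ⇒ V=12.4782 exercise | (k=4,j=2): S=93.2000, (K−S)⁺=0.0000, hold=1.8850 ⇒ V=1.8850 continue | (k=4,j=3): S=113.5430, (K−S)⁺=0.0000, hold=0.0000 ⇒ V=0.0000 continue | (k=4,j=4): S=138.3264, (K−S)⁺=0.0000, hold=0.0000 ⇒ V=0.0000 continue  boundary S*=76.5018
step 3: (k=3,j=0): S=69.3105, (K−S)⁺=19.6695, hold=17.9233 ⇒ V=19.6695 exercise | (k=3,j=1): S=84.4391, (K−S)⁺=4.5409, hold=6.2456 ⇒ V=6.2456 continue | (k=3,j=2): S=102.8699, (K−S)⁺=0.0000, hold=0.7825 ⇒ V=0.7825 continue | (k=3,j=3): S=125.3235, (K−S)⁺=0.0000, hold=0.0000 ⇒ V=0.0000 continue  boundary S*=69.3105
step 2: (k=2,j=0): S=76.5018, (K−S)⁺=12.4782, hold=11.6956 ⇒ V=12.4782 exercise | (k=2,j=1): S=93.2000, (K−S)⁺=0.0000, hold=3.0350 ⇒ V=3.0350 continue | (k=2,j=2): S=113.5430, (K−S)⁺=0.0000, hold=0.3248 ⇒ V=0.3248 continue  boundary S*=76.5018
step 1: (k=1,j=0): S=84.4391, (K−S)⁺=4.5409, hold=6.8956 ⇒ V=6.8956 continue | (k=1,j=1): S=102.8699, (K−S)⁺=0.0000, hold=1.4435 ⇒ V=1.4435 continue  boundary S*=-
step 0: (k=0,j=0): S=93.2000, (K−S)⁺=0.0000, hold=3.6785 ⇒ V=3.6785 continue  boundary S*=-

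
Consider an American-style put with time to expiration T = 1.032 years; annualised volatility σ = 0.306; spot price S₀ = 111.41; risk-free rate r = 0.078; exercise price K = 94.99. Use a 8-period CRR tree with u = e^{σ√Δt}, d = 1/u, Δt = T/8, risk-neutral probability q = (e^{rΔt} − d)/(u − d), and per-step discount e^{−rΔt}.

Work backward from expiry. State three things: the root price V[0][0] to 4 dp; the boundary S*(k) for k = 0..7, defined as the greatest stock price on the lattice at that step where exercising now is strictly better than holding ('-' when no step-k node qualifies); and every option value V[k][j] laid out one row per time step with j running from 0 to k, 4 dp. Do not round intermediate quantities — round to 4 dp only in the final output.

price = 4.3522
boundary = - - - - 71.7795 64.3086 71.7795 80.1182
tree:
4.3522
6.9198 2.0525
10.7119 3.5327 0.7177
16.0659 5.9483 1.3581 0.1370
23.2105 9.7436 2.5394 0.2874 0.0000
30.6814 15.4025 4.6778 0.6028 0.0000 0.0000
37.3747 23.2105 8.4511 1.2645 0.0000 0.0000 0.0000
43.3713 30.6814 14.8718 2.6526 0.0000 0.0000 0.0000 0.0000
48.7438 37.3747 23.2105 5.5643 0.0000 0.0000 0.0000 0.0000 0.0000

Δt=0.12900  u=1.11617  d=0.89592  q=0.51847  discount=0.98999
step 8 (expiry): payoffs max(K−S,0) = 48.7438 37.3747 23.2105 5.5643 0.0000 0.0000 0.0000 0.0000 0.0000
step 7: (k=7,j=0): S=51.6187, (K−S)⁺=43.3713, hold=42.4203 ⇒ V=43.3713 exercise | (k=7,j=1): S=64.3086, (K−S)⁺=30.6814, hold=29.7304 ⇒ V=30.6814 exercise | (k=7,j=2): S=80.1182, (K−S)⁺=14.8718, hold=13.9208 ⇒ V=14.8718 exercise | (k=7,j=3): S=99.8144, (K−S)⁺=0.0000, hold=2.6526 ⇒ V=2.6526 continue | (k=7,j=4): S=124.3527, (K−S)⁺=0.0000, hold=0.0000 ⇒ V=0.0000 continue | (k=7,j=5): S=154.9235, (K−S)⁺=0.0000, hold=0.0000 ⇒ V=0.0000 continue | (k=7,j=6): S=193.0097, (K−S)⁺=0.0000, hold=0.0000 ⇒ V=0.0000 continue | (k=7,j=7): S=240.4591, (K−S)⁺=0.0000, hold=0.0000 ⇒ V=0.0000 continue  boundary S*=80.1182
step 6: (k=6,j=0): S=57.6153, (K−S)⁺=37.3747, hold=36.4237 ⇒ V=37.3747 exercise | (k=6,j=1): S=71.7795, (K−S)⁺=23.2105, hold=22.2595 ⇒ V=23.2105 exercise | (k=6,j=2): S=89.4257, (K−S)⁺=5.5643, hold=8.4511 ⇒ V=8.4511 continue | (k=6,j=3): S=111.4100, (K−S)⁺=0.0000, hold=1.2645 ⇒ V=1.2645 continue | (k=6,j=4): S=138.7990, (K−S)⁺=0.0000, hold=0.0000 ⇒ V=0.0000 continue | (k=6,j=5): S=172.9212, (K−S)⁺=0.0000, hold=0.0000 ⇒ V=0.0000 continue | (k=6,j=6): S=215.4320, (K−S)⁺=0.0000, hold=0.0000 ⇒ V=0.0000 continue  boundary S*=71.7795
step 5: (k=5,j=0): S=64.3086, (K−S)⁺=30.6814, hold=29.7304 ⇒ V=30.6814 exercise | (k=5,j=1): S=80.1182, (K−S)⁺=14.8718, hold=15.4025 ⇒ V=15.4025 continue | (k=5,j=2): S=99.8144, (K−S)⁺=0.0000, hold=4.6778 ⇒ V=4.6778 continue | (k=5,j=3): S=124.3527, (K−S)⁺=0.0000, hold=0.6028 ⇒ V=0.6028 continue | (k=5,j=4): S=154.9235, (K−S)⁺=0.0000, hold=0.0000 ⇒ V=0.0000 continue | (k=5,j=5): S=193.0097, (K−S)⁺=0.0000, hold=0.0000 ⇒ V=0.0000 continue  boundary S*=64.3086
step 4: (k=4,j=0): S=71.7795, (K−S)⁺=23.2105, hold=22.5319 ⇒ V=23.2105 exercise | (k=4,j=1): S=89.4257, (K−S)⁺=5.5643, hold=9.7436 ⇒ V=9.7436 continue | (k=4,j=2): S=111.4100, (K−S)⁺=0.0000, hold=2.5394 ⇒ V=2.5394 continue | (k=4,j=3): S=138.7990, (K−S)⁺=0.0000, hold=0.2874 ⇒ V=0.2874 continue | (k=4,j=4): S=172.9212, (K−S)⁺=0.0000, hold=0.0000 ⇒ V=0.0000 continue  boundary S*=71.7795
step 3: (k=3,j=0): S=80.1182, (K−S)⁺=14.8718, hold=16.0659 ⇒ V=16.0659 continue | (k=3,j=1): S=99.8144, (K−S)⁺=0.0000, hold=5.9483 ⇒ V=5.9483 continue | (k=3,j=2): S=124.3527, (K−S)⁺=0.0000, hold=1.3581 ⇒ V=1.3581 continue | (k=3,j=3): S=154.9235, (K−S)⁺=0.0000, hold=0.1370 ⇒ V=0.1370 continue  boundary S*=-
step 2: (k=2,j=0): S=89.4257, (K−S)⁺=5.5643, hold=10.7119 ⇒ V=10.7119 continue | (k=2,j=1): S=111.4100, (K−S)⁺=0.0000, hold=3.5327 ⇒ V=3.5327 continue | (k=2,j=2): S=138.7990, (K−S)⁺=0.0000, hold=0.7177 ⇒ V=0.7177 continue  boundary S*=-
step 1: (k=1,j=0): S=99.8144, (K−S)⁺=0.0000, hold=6.9198 ⇒ V=6.9198 continue | (k=1,j=1): S=124.3527, (K−S)⁺=0.0000, hold=2.0525 ⇒ V=2.0525 continue  boundary S*=-
step 0: (k=0,j=0): S=111.4100, (K−S)⁺=0.0000, hold=4.3522 ⇒ V=4.3522 continue  boundary S*=-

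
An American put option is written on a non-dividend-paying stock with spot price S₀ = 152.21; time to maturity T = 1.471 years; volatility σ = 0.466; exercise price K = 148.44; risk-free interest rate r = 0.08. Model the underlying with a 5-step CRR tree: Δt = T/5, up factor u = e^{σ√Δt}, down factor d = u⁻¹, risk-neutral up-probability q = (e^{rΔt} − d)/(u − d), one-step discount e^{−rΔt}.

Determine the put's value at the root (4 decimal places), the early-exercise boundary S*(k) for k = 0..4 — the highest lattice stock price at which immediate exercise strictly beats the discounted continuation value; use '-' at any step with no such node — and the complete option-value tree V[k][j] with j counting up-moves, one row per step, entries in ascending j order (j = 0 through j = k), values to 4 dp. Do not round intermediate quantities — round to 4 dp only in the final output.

Δt=0.29420, u=1.28757, d=0.77665, q=0.48376, disc=e^(-rΔt)=0.97674
k=5 terminal: V=max(K-S,0) → 105.4286 77.1338 30.2254 0.0000 0.0000 0.0000
k=4: j=0 S=55.3803 intr=93.0597 cont=89.6068 V=93.0597[EX]; j=1 S=91.8119 intr=56.6281 cont=53.1752 V=56.6281[EX]; j=2 S=152.2100 intr=0.0000 cont=15.2407 V=15.2407[hold]; j=3 S=252.3406 intr=0.0000 cont=0.0000 V=0.0000[hold]; j=4 S=418.3417 intr=0.0000 cont=0.0000 V=0.0000[hold]  S*(4)=91.8119
k=3: j=0 S=71.3062 intr=77.1338 cont=73.6809 V=77.1338[EX]; j=1 S=118.2146 intr=30.2254 cont=35.7551 V=35.7551[hold]; j=2 S=195.9815 intr=0.0000 cont=7.6849 V=7.6849[hold]; j=3 S=324.9071 intr=0.0000 cont=0.0000 V=0.0000[hold]  S*(3)=71.3062
k=2: j=0 S=91.8119 intr=56.6281 cont=55.7880 V=56.6281[EX]; j=1 S=152.2100 intr=0.0000 cont=21.6601 V=21.6601[hold]; j=2 S=252.3406 intr=0.0000 cont=3.8750 V=3.8750[hold]  S*(2)=91.8119
k=1: j=0 S=118.2146 intr=30.2254 cont=38.7883 V=38.7883[hold]; j=1 S=195.9815 intr=0.0000 cont=12.7527 V=12.7527[hold]  S*(1)=-
k=0: j=0 S=152.2100 intr=0.0000 cont=25.5841 V=25.5841[hold]  S*(0)=-

price = 25.5841
boundary = - - 91.8119 71.3062 91.8119
tree:
25.5841
38.7883 12.7527
56.6281 21.6601 3.8750
77.1338 35.7551 7.6849 0.0000
93.0597 56.6281 15.2407 0.0000 0.0000
105.4286 77.1338 30.2254 0.0000 0.0000 0.0000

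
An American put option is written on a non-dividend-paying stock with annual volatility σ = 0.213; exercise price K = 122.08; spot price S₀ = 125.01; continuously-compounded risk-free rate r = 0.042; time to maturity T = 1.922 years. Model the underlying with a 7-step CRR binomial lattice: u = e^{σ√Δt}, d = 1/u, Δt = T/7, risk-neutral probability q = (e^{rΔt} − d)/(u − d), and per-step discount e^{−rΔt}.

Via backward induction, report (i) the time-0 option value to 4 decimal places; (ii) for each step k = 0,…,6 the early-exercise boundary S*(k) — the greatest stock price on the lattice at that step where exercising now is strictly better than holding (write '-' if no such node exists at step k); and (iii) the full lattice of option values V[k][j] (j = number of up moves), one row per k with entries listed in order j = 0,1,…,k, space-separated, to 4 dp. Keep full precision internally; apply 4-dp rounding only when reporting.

Δt=0.27457, u=1.11808, d=0.89439, q=0.52398, disc=e^(-rΔt)=0.98853
k=7 terminal: V=max(K-S,0) → 64.8478 50.5342 32.6407 10.2721 0.0000 0.0000 0.0000 0.0000
k=6: j=0 S=63.9900 intr=58.0900 cont=56.6902 V=58.0900[EX]; j=1 S=79.9938 intr=42.0862 cont=40.6864 V=42.0862[EX]; j=2 S=100.0001 intr=22.0799 cont=20.6801 V=22.0799[EX]; j=3 S=125.0100 intr=0.0000 cont=4.8336 V=4.8336[hold]; j=4 S=156.2748 intr=0.0000 cont=0.0000 V=0.0000[hold]; j=5 S=195.3588 intr=0.0000 cont=0.0000 V=0.0000[hold]; j=6 S=244.2177 intr=0.0000 cont=0.0000 V=0.0000[hold]  S*(6)=100.0001
k=5: j=0 S=71.5458 intr=50.5342 cont=49.1344 V=50.5342[EX]; j=1 S=89.4393 intr=32.6407 cont=31.2409 V=32.6407[EX]; j=2 S=111.8079 intr=10.2721 cont=12.8937 V=12.8937[hold]; j=3 S=139.7709 intr=0.0000 cont=2.2745 V=2.2745[hold]; j=4 S=174.7274 intr=0.0000 cont=0.0000 V=0.0000[hold]; j=5 S=218.4264 intr=0.0000 cont=0.0000 V=0.0000[hold]  S*(5)=89.4393
k=4: j=0 S=79.9938 intr=42.0862 cont=40.6864 V=42.0862[EX]; j=1 S=100.0001 intr=22.0799 cont=22.0380 V=22.0799[EX]; j=2 S=125.0100 intr=0.0000 cont=7.2454 V=7.2454[hold]; j=3 S=156.2748 intr=0.0000 cont=1.0703 V=1.0703[hold]; j=4 S=195.3588 intr=0.0000 cont=0.0000 V=0.0000[hold]  S*(4)=100.0001
k=3: j=0 S=89.4393 intr=32.6407 cont=31.2409 V=32.6407[EX]; j=1 S=111.8079 intr=10.2721 cont=14.1429 V=14.1429[hold]; j=2 S=139.7709 intr=0.0000 cont=3.9638 V=3.9638[hold]; j=3 S=174.7274 intr=0.0000 cont=0.5036 V=0.5036[hold]  S*(3)=89.4393
k=2: j=0 S=100.0001 intr=22.0799 cont=22.6851 V=22.6851[hold]; j=1 S=125.0100 intr=0.0000 cont=8.7083 V=8.7083[hold]; j=2 S=156.2748 intr=0.0000 cont=2.1261 V=2.1261[hold]  S*(2)=-
k=1: j=0 S=111.8079 intr=10.2721 cont=15.1854 V=15.1854[hold]; j=1 S=139.7709 intr=0.0000 cont=5.1990 V=5.1990[hold]  S*(1)=-
k=0: j=0 S=125.0100 intr=0.0000 cont=9.8386 V=9.8386[hold]  S*(0)=-

price = 9.8386
boundary = - - - 89.4393 100.0001 89.4393 100.0001
tree:
9.8386
15.1854 5.1990
22.6851 8.7083 2.1261
32.6407 14.1429 3.9638 0.5036
42.0862 22.0799 7.2454 1.0703 0.0000
50.5342 32.6407 12.8937 2.2745 0.0000 0.0000
58.0900 42.0862 22.0799 4.8336 0.0000 0.0000 0.0000
64.8478 50.5342 32.6407 10.2721 0.0000 0.0000 0.0000 0.0000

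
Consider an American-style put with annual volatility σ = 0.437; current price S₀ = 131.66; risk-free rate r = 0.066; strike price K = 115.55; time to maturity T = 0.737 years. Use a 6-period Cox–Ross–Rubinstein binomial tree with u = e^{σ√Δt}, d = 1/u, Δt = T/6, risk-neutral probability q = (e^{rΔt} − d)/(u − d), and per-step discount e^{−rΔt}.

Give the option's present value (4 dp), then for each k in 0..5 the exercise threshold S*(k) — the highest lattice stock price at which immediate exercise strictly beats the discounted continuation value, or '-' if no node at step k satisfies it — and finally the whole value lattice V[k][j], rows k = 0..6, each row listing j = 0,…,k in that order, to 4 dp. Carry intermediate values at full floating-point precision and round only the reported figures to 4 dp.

price = 10.0019
boundary = - - - - 71.3495 83.1585
tree:
10.0019
15.3659 4.5466
22.8512 7.7768 1.2368
32.6179 12.9956 2.4365 0.0000
44.2005 21.0219 4.7999 0.0000 0.0000
54.3325 32.3915 9.4558 0.0000 0.0000 0.0000
63.0257 44.2005 18.6280 0.0000 0.0000 0.0000 0.0000

Δt=0.12283, u=1.16551, d=0.85799, q=0.48826, disc=e^(-rΔt)=0.99193
k=6 terminal: V=max(K-S,0) → 63.0257 44.2005 18.6280 0.0000 0.0000 0.0000 0.0000
k=5: j=0 S=61.2175 intr=54.3325 cont=53.3995 V=54.3325[EX]; j=1 S=83.1585 intr=32.3915 cont=31.4585 V=32.3915[EX]; j=2 S=112.9635 intr=2.5865 cont=9.4558 V=9.4558[hold]; j=3 S=153.4509 intr=0.0000 cont=0.0000 V=0.0000[hold]; j=4 S=208.4495 intr=0.0000 cont=0.0000 V=0.0000[hold]; j=5 S=283.1601 intr=0.0000 cont=0.0000 V=0.0000[hold]  S*(5)=83.1585
k=4: j=0 S=71.3495 intr=44.2005 cont=43.2675 V=44.2005[EX]; j=1 S=96.9220 intr=18.6280 cont=21.0219 V=21.0219[hold]; j=2 S=131.6600 intr=0.0000 cont=4.7999 V=4.7999[hold]; j=3 S=178.8484 intr=0.0000 cont=0.0000 V=0.0000[hold]; j=4 S=242.9498 intr=0.0000 cont=0.0000 V=0.0000[hold]  S*(4)=71.3495
k=3: j=0 S=83.1585 intr=32.3915 cont=32.6179 V=32.6179[hold]; j=1 S=112.9635 intr=2.5865 cont=12.9956 V=12.9956[hold]; j=2 S=153.4509 intr=0.0000 cont=2.4365 V=2.4365[hold]; j=3 S=208.4495 intr=0.0000 cont=0.0000 V=0.0000[hold]  S*(3)=-
k=2: j=0 S=96.9220 intr=18.6280 cont=22.8512 V=22.8512[hold]; j=1 S=131.6600 intr=0.0000 cont=7.7768 V=7.7768[hold]; j=2 S=178.8484 intr=0.0000 cont=1.2368 V=1.2368[hold]  S*(2)=-
k=1: j=0 S=112.9635 intr=2.5865 cont=15.3659 V=15.3659[hold]; j=1 S=153.4509 intr=0.0000 cont=4.5466 V=4.5466[hold]  S*(1)=-
k=0: j=0 S=131.6600 intr=0.0000 cont=10.0019 V=10.0019[hold]  S*(0)=-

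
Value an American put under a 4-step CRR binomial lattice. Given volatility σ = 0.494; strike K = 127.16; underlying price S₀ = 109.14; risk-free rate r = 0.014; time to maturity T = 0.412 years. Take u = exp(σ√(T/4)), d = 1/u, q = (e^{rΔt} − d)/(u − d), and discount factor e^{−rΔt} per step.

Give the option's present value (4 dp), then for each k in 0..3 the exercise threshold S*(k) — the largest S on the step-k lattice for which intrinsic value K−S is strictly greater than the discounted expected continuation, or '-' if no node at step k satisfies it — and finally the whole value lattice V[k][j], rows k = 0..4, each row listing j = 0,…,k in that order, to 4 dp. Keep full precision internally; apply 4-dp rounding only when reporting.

price = 25.9518
boundary = - - 79.4833 93.1386
tree:
25.9518
35.9860 14.4867
47.6767 22.6459 5.1433
59.3300 34.0214 9.6272 0.0000
69.2748 47.6767 18.0200 0.0000 0.0000

Δt=0.10300, u=1.17180, d=0.85339, q=0.46498, disc=e^(-rΔt)=0.99856
k=4 terminal: V=max(K-S,0) → 69.2748 47.6767 18.0200 0.0000 0.0000
k=3: j=0 S=67.8300 intr=59.3300 cont=59.1468 V=59.3300[EX]; j=1 S=93.1386 intr=34.0214 cont=33.8381 V=34.0214[EX]; j=2 S=127.8904 intr=0.0000 cont=9.6272 V=9.6272[hold]; j=3 S=175.6088 intr=0.0000 cont=0.0000 V=0.0000[hold]  S*(3)=93.1386
k=2: j=0 S=79.4833 intr=47.6767 cont=47.4935 V=47.6767[EX]; j=1 S=109.1400 intr=18.0200 cont=22.6459 V=22.6459[hold]; j=2 S=149.8622 intr=0.0000 cont=5.1433 V=5.1433[hold]  S*(2)=79.4833
k=1: j=0 S=93.1386 intr=34.0214 cont=35.9860 V=35.9860[hold]; j=1 S=127.8904 intr=0.0000 cont=14.4867 V=14.4867[hold]  S*(1)=-
k=0: j=0 S=109.1400 intr=18.0200 cont=25.9518 V=25.9518[hold]  S*(0)=-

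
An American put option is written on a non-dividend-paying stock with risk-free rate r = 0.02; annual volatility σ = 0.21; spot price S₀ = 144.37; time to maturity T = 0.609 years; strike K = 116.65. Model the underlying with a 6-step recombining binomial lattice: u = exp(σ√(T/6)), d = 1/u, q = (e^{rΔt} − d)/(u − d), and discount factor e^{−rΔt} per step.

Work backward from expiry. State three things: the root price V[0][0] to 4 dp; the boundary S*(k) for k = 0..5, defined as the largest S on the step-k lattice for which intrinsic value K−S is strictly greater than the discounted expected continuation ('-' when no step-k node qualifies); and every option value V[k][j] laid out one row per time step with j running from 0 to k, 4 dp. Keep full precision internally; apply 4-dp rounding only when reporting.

price = 0.9014
boundary = - - - - - 103.3229
tree:
0.9014
1.6080 0.1941
2.8272 0.3877 0.0000
4.8786 0.7747 0.0000 0.0000
8.2088 1.5477 0.0000 0.0000 0.0000
13.3271 3.0922 0.0000 0.0000 0.0000 0.0000
20.0136 6.1779 0.0000 0.0000 0.0000 0.0000 0.0000

Δt=0.10150  u=1.06919  d=0.93528  q=0.49846  discount=0.99797
step 6 (expiry): payoffs max(K−S,0) = 20.0136 6.1779 0.0000 0.0000 0.0000 0.0000 0.0000
step 5: (k=5,j=0): S=103.3229, (K−S)⁺=13.3271, hold=13.0905 ⇒ V=13.3271 exercise | (k=5,j=1): S=118.1160, (K−S)⁺=0.0000, hold=3.0922 ⇒ V=3.0922 continue | (k=5,j=2): S=135.0271, (K−S)⁺=0.0000, hold=0.0000 ⇒ V=0.0000 continue | (k=5,j=3): S=154.3594, (K−S)⁺=0.0000, hold=0.0000 ⇒ V=0.0000 continue | (k=5,j=4): S=176.4595, (K−S)⁺=0.0000, hold=0.0000 ⇒ V=0.0000 continue | (k=5,j=5): S=201.7238, (K−S)⁺=0.0000, hold=0.0000 ⇒ V=0.0000 continue  boundary S*=103.3229
step 4: (k=4,j=0): S=110.4721, (K−S)⁺=6.1779, hold=8.2088 ⇒ V=8.2088 continue | (k=4,j=1): S=126.2888, (K−S)⁺=0.0000, hold=1.5477 ⇒ V=1.5477 continue | (k=4,j=2): S=144.3700, (K−S)⁺=0.0000, hold=0.0000 ⇒ V=0.0000 continue | (k=4,j=3): S=165.0399, (K−S)⁺=0.0000, hold=0.0000 ⇒ V=0.0000 continue | (k=4,j=4): S=188.6693, (K−S)⁺=0.0000, hold=0.0000 ⇒ V=0.0000 continue  boundary S*=-
step 3: (k=3,j=0): S=118.1160, (K−S)⁺=0.0000, hold=4.8786 ⇒ V=4.8786 continue | (k=3,j=1): S=135.0271, (K−S)⁺=0.0000, hold=0.7747 ⇒ V=0.7747 continue | (k=3,j=2): S=154.3594, (K−S)⁺=0.0000, hold=0.0000 ⇒ V=0.0000 continue | (k=3,j=3): S=176.4595, (K−S)⁺=0.0000, hold=0.0000 ⇒ V=0.0000 continue  boundary S*=-
step 2: (k=2,j=0): S=126.2888, (K−S)⁺=0.0000, hold=2.8272 ⇒ V=2.8272 continue | (k=2,j=1): S=144.3700, (K−S)⁺=0.0000, hold=0.3877 ⇒ V=0.3877 continue | (k=2,j=2): S=165.0399, (K−S)⁺=0.0000, hold=0.0000 ⇒ V=0.0000 continue  boundary S*=-
step 1: (k=1,j=0): S=135.0271, (K−S)⁺=0.0000, hold=1.6080 ⇒ V=1.6080 continue | (k=1,j=1): S=154.3594, (K−S)⁺=0.0000, hold=0.1941 ⇒ V=0.1941 continue  boundary S*=-
step 0: (k=0,j=0): S=144.3700, (K−S)⁺=0.0000, hold=0.9014 ⇒ V=0.9014 continue  boundary S*=-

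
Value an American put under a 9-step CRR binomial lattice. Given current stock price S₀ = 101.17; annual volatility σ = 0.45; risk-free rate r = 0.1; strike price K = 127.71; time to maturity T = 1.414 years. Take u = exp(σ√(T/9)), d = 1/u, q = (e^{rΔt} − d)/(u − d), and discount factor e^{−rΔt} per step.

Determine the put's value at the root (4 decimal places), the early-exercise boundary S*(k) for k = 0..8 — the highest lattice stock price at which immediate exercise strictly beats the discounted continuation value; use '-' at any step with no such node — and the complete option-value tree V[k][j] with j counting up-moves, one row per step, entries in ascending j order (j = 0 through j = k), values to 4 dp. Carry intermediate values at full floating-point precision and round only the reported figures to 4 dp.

Δt=0.15711, u=1.19526, d=0.83663, q=0.49968, disc=e^(-rΔt)=0.98441
k=9 terminal: V=max(K-S,0) → 107.3923 98.6829 86.2402 68.4639 43.0677 6.7851 0.0000 0.0000 0.0000 0.0000
k=8: j=0 S=24.2851 intr=103.4249 cont=101.4342 V=103.4249[EX]; j=1 S=34.6950 intr=93.0150 cont=91.0242 V=93.0150[EX]; j=2 S=49.5673 intr=78.1427 cont=76.1519 V=78.1427[EX]; j=3 S=70.8147 intr=56.8953 cont=54.9045 V=56.8953[EX]; j=4 S=101.1700 intr=26.5400 cont=24.5492 V=26.5400[EX]; j=5 S=144.5373 intr=0.0000 cont=3.3418 V=3.3418[hold]; j=6 S=206.4943 intr=0.0000 cont=0.0000 V=0.0000[hold]; j=7 S=295.0096 intr=0.0000 cont=0.0000 V=0.0000[hold]; j=8 S=421.4677 intr=0.0000 cont=0.0000 V=0.0000[hold]  S*(8)=101.1700
k=7: j=0 S=29.0271 intr=98.6829 cont=96.6921 V=98.6829[EX]; j=1 S=41.4698 intr=86.2402 cont=84.2495 V=86.2402[EX]; j=2 S=59.2461 intr=68.4639 cont=66.4731 V=68.4639[EX]; j=3 S=84.6423 intr=43.0677 cont=41.0769 V=43.0677[EX]; j=4 S=120.9249 intr=6.7851 cont=14.7153 V=14.7153[hold]; j=5 S=172.7603 intr=0.0000 cont=1.6459 V=1.6459[hold]; j=6 S=246.8153 intr=0.0000 cont=0.0000 V=0.0000[hold]; j=7 S=352.6145 intr=0.0000 cont=0.0000 V=0.0000[hold]  S*(7)=84.6423
k=6: j=0 S=34.6950 intr=93.0150 cont=91.0242 V=93.0150[EX]; j=1 S=49.5673 intr=78.1427 cont=76.1519 V=78.1427[EX]; j=2 S=70.8147 intr=56.8953 cont=54.9045 V=56.8953[EX]; j=3 S=101.1700 intr=26.5400 cont=28.4500 V=28.4500[hold]; j=4 S=144.5373 intr=0.0000 cont=8.0572 V=8.0572[hold]; j=5 S=206.4943 intr=0.0000 cont=0.8106 V=0.8106[hold]; j=6 S=295.0096 intr=0.0000 cont=0.0000 V=0.0000[hold]  S*(6)=70.8147
k=5: j=0 S=41.4698 intr=86.2402 cont=84.2495 V=86.2402[EX]; j=1 S=59.2461 intr=68.4639 cont=66.4731 V=68.4639[EX]; j=2 S=84.6423 intr=43.0677 cont=42.0164 V=43.0677[EX]; j=3 S=120.9249 intr=6.7851 cont=17.9755 V=17.9755[hold]; j=4 S=172.7603 intr=0.0000 cont=4.3671 V=4.3671[hold]; j=5 S=246.8153 intr=0.0000 cont=0.3993 V=0.3993[hold]  S*(5)=84.6423
k=4: j=0 S=49.5673 intr=78.1427 cont=76.1519 V=78.1427[EX]; j=1 S=70.8147 intr=56.8953 cont=54.9045 V=56.8953[EX]; j=2 S=101.1700 intr=26.5400 cont=30.0537 V=30.0537[hold]; j=3 S=144.5373 intr=0.0000 cont=11.0014 V=11.0014[hold]; j=4 S=206.4943 intr=0.0000 cont=2.3473 V=2.3473[hold]  S*(4)=70.8147
k=3: j=0 S=59.2461 intr=68.4639 cont=66.4731 V=68.4639[EX]; j=1 S=84.6423 intr=43.0677 cont=42.8052 V=43.0677[EX]; j=2 S=120.9249 intr=6.7851 cont=20.2135 V=20.2135[hold]; j=3 S=172.7603 intr=0.0000 cont=6.5730 V=6.5730[hold]  S*(3)=84.6423
k=2: j=0 S=70.8147 intr=56.8953 cont=54.9045 V=56.8953[EX]; j=1 S=101.1700 intr=26.5400 cont=31.1546 V=31.1546[hold]; j=2 S=144.5373 intr=0.0000 cont=13.1888 V=13.1888[hold]  S*(2)=70.8147
k=1: j=0 S=84.6423 intr=43.0677 cont=43.3467 V=43.3467[hold]; j=1 S=120.9249 intr=6.7851 cont=21.8317 V=21.8317[hold]  S*(1)=-
k=0: j=0 S=101.1700 intr=26.5400 cont=32.0880 V=32.0880[hold]  S*(0)=-

price = 32.0880
boundary = - - 70.8147 84.6423 70.8147 84.6423 70.8147 84.6423 101.1700
tree:
32.0880
43.3467 21.8317
56.8953 31.1546 13.1888
68.4639 43.0677 20.2135 6.5730
78.1427 56.8953 30.0537 11.0014 2.3473
86.2402 68.4639 43.0677 17.9755 4.3671 0.3993
93.0150 78.1427 56.8953 28.4500 8.0572 0.8106 0.0000
98.6829 86.2402 68.4639 43.0677 14.7153 1.6459 0.0000 0.0000
103.4249 93.0150 78.1427 56.8953 26.5400 3.3418 0.0000 0.0000 0.0000
107.3923 98.6829 86.2402 68.4639 43.0677 6.7851 0.0000 0.0000 0.0000 0.0000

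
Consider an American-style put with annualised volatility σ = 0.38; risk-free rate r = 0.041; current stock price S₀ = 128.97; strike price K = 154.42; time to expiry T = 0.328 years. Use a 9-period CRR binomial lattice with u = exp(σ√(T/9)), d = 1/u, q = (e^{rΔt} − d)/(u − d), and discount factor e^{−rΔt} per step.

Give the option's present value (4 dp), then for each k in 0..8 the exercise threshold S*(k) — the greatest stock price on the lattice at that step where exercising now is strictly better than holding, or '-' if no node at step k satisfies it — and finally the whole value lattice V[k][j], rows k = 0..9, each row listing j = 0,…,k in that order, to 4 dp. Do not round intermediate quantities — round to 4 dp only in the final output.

price = 27.9180
boundary = - - 111.5522 103.7463 111.5522 119.9453 111.5522 119.9453 128.9700
tree:
27.9180
35.0967 20.5958
42.8678 27.1848 13.8597
50.6737 34.7304 19.4818 8.1008
57.9333 42.8678 26.4396 12.3617 3.7289
64.6849 50.6737 34.4747 18.2293 6.3449 1.0410
70.9641 57.9333 42.8678 25.7514 10.5231 2.0530 0.0000
76.8039 64.6849 50.6737 34.4747 16.8289 4.0487 0.0000 0.0000
82.2351 70.9641 57.9333 42.8678 25.4500 7.9845 0.0000 0.0000 0.0000
87.2862 76.8039 64.6849 50.6737 34.4747 15.7463 0.0000 0.0000 0.0000 0.0000

params: Δt=0.03644 u=1.07524 d=0.93003 q=0.49217 e^(-rΔt)=0.99851
t_9 payoffs: 87.2862 76.8039 64.6849 50.6737 34.4747 15.7463 0.0000 0.0000 0.0000 0.0000
t_8: node(8,0) S=72.1849 payoff=82.2351 vs cont=82.0045 → 82.2351 [stop]  node(8,1) S=83.4559 payoff=70.9641 vs cont=70.7336 → 70.9641 [stop]  node(8,2) S=96.4867 payoff=57.9333 vs cont=57.7027 → 57.9333 [stop]  node(8,3) S=111.5522 payoff=42.8678 vs cont=42.6372 → 42.8678 [stop]  node(8,4) S=128.9700 payoff=25.4500 vs cont=25.2194 → 25.4500 [stop]  node(8,5) S=149.1074 payoff=5.3126 vs cont=7.9845 → 7.9845 [wait]  node(8,6) S=172.3891 payoff=0.0000 vs cont=0.0000 → 0.0000 [wait]  node(8,7) S=199.3060 payoff=0.0000 vs cont=0.0000 → 0.0000 [wait]  node(8,8) S=230.4258 payoff=0.0000 vs cont=0.0000 → 0.0000 [wait]  ⇒ S*(8)=128.9700
t_7: node(7,0) S=77.6161 payoff=76.8039 vs cont=76.5734 → 76.8039 [stop]  node(7,1) S=89.7351 payoff=64.6849 vs cont=64.4544 → 64.6849 [stop]  node(7,2) S=103.7463 payoff=50.6737 vs cont=50.4431 → 50.6737 [stop]  node(7,3) S=119.9453 payoff=34.4747 vs cont=34.2441 → 34.4747 [stop]  node(7,4) S=138.6737 payoff=15.7463 vs cont=16.8289 → 16.8289 [wait]  node(7,5) S=160.3262 payoff=0.0000 vs cont=4.0487 → 4.0487 [wait]  node(7,6) S=185.3596 payoff=0.0000 vs cont=0.0000 → 0.0000 [wait]  node(7,7) S=214.3018 payoff=0.0000 vs cont=0.0000 → 0.0000 [wait]  ⇒ S*(7)=119.9453
t_6: node(6,0) S=83.4559 payoff=70.9641 vs cont=70.7336 → 70.9641 [stop]  node(6,1) S=96.4867 payoff=57.9333 vs cont=57.7027 → 57.9333 [stop]  node(6,2) S=111.5522 payoff=42.8678 vs cont=42.6372 → 42.8678 [stop]  node(6,3) S=128.9700 payoff=25.4500 vs cont=25.7514 → 25.7514 [wait]  node(6,4) S=149.1074 payoff=5.3126 vs cont=10.5231 → 10.5231 [wait]  node(6,5) S=172.3891 payoff=0.0000 vs cont=2.0530 → 2.0530 [wait]  node(6,6) S=199.3060 payoff=0.0000 vs cont=0.0000 → 0.0000 [wait]  ⇒ S*(6)=111.5522
t_5: node(5,0) S=89.7351 payoff=64.6849 vs cont=64.4544 → 64.6849 [stop]  node(5,1) S=103.7463 payoff=50.6737 vs cont=50.4431 → 50.6737 [stop]  node(5,2) S=119.9453 payoff=34.4747 vs cont=34.3922 → 34.4747 [stop]  node(5,3) S=138.6737 payoff=15.7463 vs cont=18.2293 → 18.2293 [wait]  node(5,4) S=160.3262 payoff=0.0000 vs cont=6.3449 → 6.3449 [wait]  node(5,5) S=185.3596 payoff=0.0000 vs cont=1.0410 → 1.0410 [wait]  ⇒ S*(5)=119.9453
t_4: node(4,0) S=96.4867 payoff=57.9333 vs cont=57.7027 → 57.9333 [stop]  node(4,1) S=111.5522 payoff=42.8678 vs cont=42.6372 → 42.8678 [stop]  node(4,2) S=128.9700 payoff=25.4500 vs cont=26.4396 → 26.4396 [wait]  node(4,3) S=149.1074 payoff=5.3126 vs cont=12.3617 → 12.3617 [wait]  node(4,4) S=172.3891 payoff=0.0000 vs cont=3.7289 → 3.7289 [wait]  ⇒ S*(4)=111.5522
t_3: node(3,0) S=103.7463 payoff=50.6737 vs cont=50.4431 → 50.6737 [stop]  node(3,1) S=119.9453 payoff=34.4747 vs cont=34.7304 → 34.7304 [wait]  node(3,2) S=138.6737 payoff=15.7463 vs cont=19.4818 → 19.4818 [wait]  node(3,3) S=160.3262 payoff=0.0000 vs cont=8.1008 → 8.1008 [wait]  ⇒ S*(3)=103.7463
t_2: node(2,0) S=111.5522 payoff=42.8678 vs cont=42.7629 → 42.8678 [stop]  node(2,1) S=128.9700 payoff=25.4500 vs cont=27.1848 → 27.1848 [wait]  node(2,2) S=149.1074 payoff=5.3126 vs cont=13.8597 → 13.8597 [wait]  ⇒ S*(2)=111.5522
t_1: node(1,0) S=119.9453 payoff=34.4747 vs cont=35.0967 → 35.0967 [wait]  node(1,1) S=138.6737 payoff=15.7463 vs cont=20.5958 → 20.5958 [wait]  ⇒ S*(1)=-
t_0: node(0,0) S=128.9700 payoff=25.4500 vs cont=27.9180 → 27.9180 [wait]  ⇒ S*(0)=-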